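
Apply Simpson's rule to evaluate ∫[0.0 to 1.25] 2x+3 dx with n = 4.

f(x) = 2x+3
a = 0.0, b = 1.25, n = 4
h = (b - a)/n = 0.312500

Simpson's rule: (h/3)[f(x₀) + 4f(x₁) + 2f(x₂) + ... + f(xₙ)]

x_0 = 0.0000, f(x_0) = 3.000000, coefficient = 1
x_1 = 0.3125, f(x_1) = 3.625000, coefficient = 4
x_2 = 0.6250, f(x_2) = 4.250000, coefficient = 2
x_3 = 0.9375, f(x_3) = 4.875000, coefficient = 4
x_4 = 1.2500, f(x_4) = 5.500000, coefficient = 1

I ≈ (0.312500/3) × 51.000000 = 5.312500
Exact value: 5.312500
Error: 0.000000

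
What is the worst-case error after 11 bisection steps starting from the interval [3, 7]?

Bisection error bound: |error| ≤ (b-a)/2^n
|error| ≤ (7 - 3)/2^11 = 4/2^11
|error| ≤ 0.0019531250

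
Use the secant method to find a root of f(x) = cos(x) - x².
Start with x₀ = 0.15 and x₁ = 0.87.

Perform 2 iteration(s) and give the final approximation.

f(x) = cos(x) - x²
x₀ = 0.15, x₁ = 0.87

Secant formula: x_{n+1} = x_n - f(x_n)(x_n - x_{n-1})/(f(x_n) - f(x_{n-1}))

Iteration 1:
  f(0.150000) = 0.966271
  f(0.870000) = -0.112073
  x_2 = 0.870000 - (-0.112073)×(0.870000 - 0.150000)/(-0.112073 - 0.966271)
       = 0.795170
Iteration 2:
  f(0.870000) = -0.112073
  f(0.795170) = 0.067869
  x_3 = 0.795170 - 0.067869×(0.795170 - 0.870000)/(0.067869 - (-0.112073))
       = 0.823393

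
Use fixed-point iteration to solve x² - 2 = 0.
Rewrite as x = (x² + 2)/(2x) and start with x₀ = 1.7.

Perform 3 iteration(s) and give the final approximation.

Equation: x² - 2 = 0
Fixed-point form: x = (x² + 2)/(2x)
x₀ = 1.7

x_1 = g(1.700000) = 1.438235
x_2 = g(1.438235) = 1.414414
x_3 = g(1.414414) = 1.414214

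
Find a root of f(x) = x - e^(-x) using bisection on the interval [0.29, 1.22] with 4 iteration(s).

f(x) = x - e^(-x)
Initial interval: [0.29, 1.22]

Iteration 1:
  c_1 = (0.290000 + 1.220000)/2 = 0.755000
  f(c_1) = f(0.755000) = 0.284989
  f(a) × f(c) < 0, new interval: [0.290000, 0.755000]
Iteration 2:
  c_2 = (0.290000 + 0.755000)/2 = 0.522500
  f(c_2) = f(0.522500) = -0.070536
  f(a) × f(c) ≥ 0, new interval: [0.522500, 0.755000]
Iteration 3:
  c_3 = (0.522500 + 0.755000)/2 = 0.638750
  f(c_3) = f(0.638750) = 0.110798
  f(a) × f(c) < 0, new interval: [0.522500, 0.638750]
Iteration 4:
  c_4 = (0.522500 + 0.638750)/2 = 0.580625
  f(c_4) = f(0.580625) = 0.021076
  f(a) × f(c) < 0, new interval: [0.522500, 0.580625]

After 4 iteration(s), the approximation is c_4 = 0.580625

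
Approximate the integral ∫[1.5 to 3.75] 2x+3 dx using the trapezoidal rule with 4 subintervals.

f(x) = 2x+3
a = 1.5, b = 3.75, n = 4
h = (b - a)/n = 0.562500

Trapezoidal rule: (h/2)[f(x₀) + 2f(x₁) + 2f(x₂) + ... + f(xₙ)]

x_0 = 1.5000, f(x_0) = 6.000000, coefficient = 1
x_1 = 2.0625, f(x_1) = 7.125000, coefficient = 2
x_2 = 2.6250, f(x_2) = 8.250000, coefficient = 2
x_3 = 3.1875, f(x_3) = 9.375000, coefficient = 2
x_4 = 3.7500, f(x_4) = 10.500000, coefficient = 1

I ≈ (0.562500/2) × 66.000000 = 18.562500
Exact value: 18.562500
Error: 0.000000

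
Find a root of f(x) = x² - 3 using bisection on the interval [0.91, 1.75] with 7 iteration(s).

f(x) = x² - 3
Initial interval: [0.91, 1.75]

Iteration 1:
  c_1 = (0.910000 + 1.750000)/2 = 1.330000
  f(c_1) = f(1.330000) = -1.231100
  f(a) × f(c) ≥ 0, new interval: [1.330000, 1.750000]
Iteration 2:
  c_2 = (1.330000 + 1.750000)/2 = 1.540000
  f(c_2) = f(1.540000) = -0.628400
  f(a) × f(c) ≥ 0, new interval: [1.540000, 1.750000]
Iteration 3:
  c_3 = (1.540000 + 1.750000)/2 = 1.645000
  f(c_3) = f(1.645000) = -0.293975
  f(a) × f(c) ≥ 0, new interval: [1.645000, 1.750000]
Iteration 4:
  c_4 = (1.645000 + 1.750000)/2 = 1.697500
  f(c_4) = f(1.697500) = -0.118494
  f(a) × f(c) ≥ 0, new interval: [1.697500, 1.750000]
Iteration 5:
  c_5 = (1.697500 + 1.750000)/2 = 1.723750
  f(c_5) = f(1.723750) = -0.028686
  f(a) × f(c) ≥ 0, new interval: [1.723750, 1.750000]
Iteration 6:
  c_6 = (1.723750 + 1.750000)/2 = 1.736875
  f(c_6) = f(1.736875) = 0.016735
  f(a) × f(c) < 0, new interval: [1.723750, 1.736875]
Iteration 7:
  c_7 = (1.723750 + 1.736875)/2 = 1.730312
  f(c_7) = f(1.730312) = -0.006019
  f(a) × f(c) ≥ 0, new interval: [1.730312, 1.736875]

After 7 iteration(s), the approximation is c_7 = 1.730312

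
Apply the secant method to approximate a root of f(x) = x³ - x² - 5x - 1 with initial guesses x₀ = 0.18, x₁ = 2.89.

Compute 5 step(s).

f(x) = x³ - x² - 5x - 1
x₀ = 0.18, x₁ = 2.89

Secant formula: x_{n+1} = x_n - f(x_n)(x_n - x_{n-1})/(f(x_n) - f(x_{n-1}))

Iteration 1:
  f(0.180000) = -1.926568
  f(2.890000) = 0.335469
  x_2 = 2.890000 - 0.335469×(2.890000 - 0.180000)/(0.335469 - (-1.926568))
       = 2.488096
Iteration 2:
  f(2.890000) = 0.335469
  f(2.488096) = -4.228238
  x_3 = 2.488096 - (-4.228238)×(2.488096 - 2.890000)/(-4.228238 - 0.335469)
       = 2.860457
Iteration 3:
  f(2.488096) = -4.228238
  f(2.860457) = -0.079629
  x_4 = 2.860457 - (-0.079629)×(2.860457 - 2.488096)/(-0.079629 - (-4.228238))
       = 2.867604
Iteration 4:
  f(2.860457) = -0.079629
  f(2.867604) = 0.019573
  x_5 = 2.867604 - 0.019573×(2.867604 - 2.860457)/(0.019573 - (-0.079629))
       = 2.866194
Iteration 5:
  f(2.867604) = 0.019573
  f(2.866194) = -0.000061
  x_6 = 2.866194 - (-0.000061)×(2.866194 - 2.867604)/(-0.000061 - 0.019573)
       = 2.866198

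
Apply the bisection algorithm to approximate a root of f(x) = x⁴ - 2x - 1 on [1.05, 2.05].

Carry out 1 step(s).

f(x) = x⁴ - 2x - 1
Initial interval: [1.05, 2.05]

Iteration 1:
  c_1 = (1.050000 + 2.050000)/2 = 1.550000
  f(c_1) = f(1.550000) = 1.672006
  f(a) × f(c) < 0, new interval: [1.050000, 1.550000]

After 1 iteration(s), the approximation is c_1 = 1.550000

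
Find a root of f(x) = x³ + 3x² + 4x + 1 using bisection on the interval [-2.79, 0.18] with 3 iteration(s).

f(x) = x³ + 3x² + 4x + 1
Initial interval: [-2.79, 0.18]

Iteration 1:
  c_1 = (-2.790000 + 0.180000)/2 = -1.305000
  f(c_1) = f(-1.305000) = -1.333373
  f(a) × f(c) ≥ 0, new interval: [-1.305000, 0.180000]
Iteration 2:
  c_2 = (-1.305000 + 0.180000)/2 = -0.562500
  f(c_2) = f(-0.562500) = -0.478760
  f(a) × f(c) ≥ 0, new interval: [-0.562500, 0.180000]
Iteration 3:
  c_3 = (-0.562500 + 0.180000)/2 = -0.191250
  f(c_3) = f(-0.191250) = 0.337734
  f(a) × f(c) < 0, new interval: [-0.562500, -0.191250]

After 3 iteration(s), the approximation is c_3 = -0.191250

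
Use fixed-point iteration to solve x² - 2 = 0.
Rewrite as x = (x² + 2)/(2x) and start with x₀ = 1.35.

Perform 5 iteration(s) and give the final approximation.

Equation: x² - 2 = 0
Fixed-point form: x = (x² + 2)/(2x)
x₀ = 1.35

x_1 = g(1.350000) = 1.415741
x_2 = g(1.415741) = 1.414214
x_3 = g(1.414214) = 1.414214
x_4 = g(1.414214) = 1.414214
x_5 = g(1.414214) = 1.414214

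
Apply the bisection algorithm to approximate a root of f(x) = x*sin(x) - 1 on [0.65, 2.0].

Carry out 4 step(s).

f(x) = x*sin(x) - 1
Initial interval: [0.65, 2.0]

Iteration 1:
  c_1 = (0.650000 + 2.000000)/2 = 1.325000
  f(c_1) = f(1.325000) = 0.285176
  f(a) × f(c) < 0, new interval: [0.650000, 1.325000]
Iteration 2:
  c_2 = (0.650000 + 1.325000)/2 = 0.987500
  f(c_2) = f(0.987500) = -0.175782
  f(a) × f(c) ≥ 0, new interval: [0.987500, 1.325000]
Iteration 3:
  c_3 = (0.987500 + 1.325000)/2 = 1.156250
  f(c_3) = f(1.156250) = 0.058315
  f(a) × f(c) < 0, new interval: [0.987500, 1.156250]
Iteration 4:
  c_4 = (0.987500 + 1.156250)/2 = 1.071875
  f(c_4) = f(1.071875) = -0.058787
  f(a) × f(c) ≥ 0, new interval: [1.071875, 1.156250]

After 4 iteration(s), the approximation is c_4 = 1.071875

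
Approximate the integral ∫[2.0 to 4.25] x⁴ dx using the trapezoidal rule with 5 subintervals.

f(x) = x⁴
a = 2.0, b = 4.25, n = 5
h = (b - a)/n = 0.450000

Trapezoidal rule: (h/2)[f(x₀) + 2f(x₁) + 2f(x₂) + ... + f(xₙ)]

x_0 = 2.0000, f(x_0) = 16.000000, coefficient = 1
x_1 = 2.4500, f(x_1) = 36.030006, coefficient = 2
x_2 = 2.9000, f(x_2) = 70.728100, coefficient = 2
x_3 = 3.3500, f(x_3) = 125.944506, coefficient = 2
x_4 = 3.8000, f(x_4) = 208.513600, coefficient = 2
x_5 = 4.2500, f(x_5) = 326.253906, coefficient = 1

I ≈ (0.450000/2) × 1224.686331 = 275.554425
Exact value: 270.915820
Error: 4.638604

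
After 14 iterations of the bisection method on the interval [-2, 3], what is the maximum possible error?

Bisection error bound: |error| ≤ (b-a)/2^n
|error| ≤ (3 - (-2))/2^14 = 5/2^14
|error| ≤ 0.0003051758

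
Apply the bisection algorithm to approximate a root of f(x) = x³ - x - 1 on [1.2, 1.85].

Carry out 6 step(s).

f(x) = x³ - x - 1
Initial interval: [1.2, 1.85]

Iteration 1:
  c_1 = (1.200000 + 1.850000)/2 = 1.525000
  f(c_1) = f(1.525000) = 1.021578
  f(a) × f(c) < 0, new interval: [1.200000, 1.525000]
Iteration 2:
  c_2 = (1.200000 + 1.525000)/2 = 1.362500
  f(c_2) = f(1.362500) = 0.166854
  f(a) × f(c) < 0, new interval: [1.200000, 1.362500]
Iteration 3:
  c_3 = (1.200000 + 1.362500)/2 = 1.281250
  f(c_3) = f(1.281250) = -0.177948
  f(a) × f(c) ≥ 0, new interval: [1.281250, 1.362500]
Iteration 4:
  c_4 = (1.281250 + 1.362500)/2 = 1.321875
  f(c_4) = f(1.321875) = -0.012092
  f(a) × f(c) ≥ 0, new interval: [1.321875, 1.362500]
Iteration 5:
  c_5 = (1.321875 + 1.362500)/2 = 1.342187
  f(c_5) = f(1.342187) = 0.075719
  f(a) × f(c) < 0, new interval: [1.321875, 1.342187]
Iteration 6:
  c_6 = (1.321875 + 1.342187)/2 = 1.332031
  f(c_6) = f(1.332031) = 0.031401
  f(a) × f(c) < 0, new interval: [1.321875, 1.332031]

After 6 iteration(s), the approximation is c_6 = 1.332031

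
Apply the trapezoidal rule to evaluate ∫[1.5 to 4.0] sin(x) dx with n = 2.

f(x) = sin(x)
a = 1.5, b = 4.0, n = 2
h = (b - a)/n = 1.250000

Trapezoidal rule: (h/2)[f(x₀) + 2f(x₁) + 2f(x₂) + ... + f(xₙ)]

x_0 = 1.5000, f(x_0) = 0.997495, coefficient = 1
x_1 = 2.7500, f(x_1) = 0.381661, coefficient = 2
x_2 = 4.0000, f(x_2) = -0.756802, coefficient = 1

I ≈ (1.250000/2) × 1.004014 = 0.627509
Exact value: 0.724381
Error: 0.096872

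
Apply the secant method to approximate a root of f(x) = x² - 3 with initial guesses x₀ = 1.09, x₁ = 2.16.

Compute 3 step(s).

f(x) = x² - 3
x₀ = 1.09, x₁ = 2.16

Secant formula: x_{n+1} = x_n - f(x_n)(x_n - x_{n-1})/(f(x_n) - f(x_{n-1}))

Iteration 1:
  f(1.090000) = -1.811900
  f(2.160000) = 1.665600
  x_2 = 2.160000 - 1.665600×(2.160000 - 1.090000)/(1.665600 - (-1.811900))
       = 1.647508
Iteration 2:
  f(2.160000) = 1.665600
  f(1.647508) = -0.285718
  x_3 = 1.647508 - (-0.285718)×(1.647508 - 2.160000)/(-0.285718 - 1.665600)
       = 1.722548
Iteration 3:
  f(1.647508) = -0.285718
  f(1.722548) = -0.032827
  x_4 = 1.722548 - (-0.032827)×(1.722548 - 1.647508)/(-0.032827 - (-0.285718))
       = 1.732289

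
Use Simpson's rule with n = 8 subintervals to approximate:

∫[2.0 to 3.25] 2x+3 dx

f(x) = 2x+3
a = 2.0, b = 3.25, n = 8
h = (b - a)/n = 0.156250

Simpson's rule: (h/3)[f(x₀) + 4f(x₁) + 2f(x₂) + ... + f(xₙ)]

x_0 = 2.0000, f(x_0) = 7.000000, coefficient = 1
x_1 = 2.1562, f(x_1) = 7.312500, coefficient = 4
x_2 = 2.3125, f(x_2) = 7.625000, coefficient = 2
x_3 = 2.4688, f(x_3) = 7.937500, coefficient = 4
x_4 = 2.6250, f(x_4) = 8.250000, coefficient = 2
x_5 = 2.7812, f(x_5) = 8.562500, coefficient = 4
x_6 = 2.9375, f(x_6) = 8.875000, coefficient = 2
x_7 = 3.0938, f(x_7) = 9.187500, coefficient = 4
x_8 = 3.2500, f(x_8) = 9.500000, coefficient = 1

I ≈ (0.156250/3) × 198.000000 = 10.312500
Exact value: 10.312500
Error: 0.000000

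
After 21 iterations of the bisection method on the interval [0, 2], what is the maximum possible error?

Bisection error bound: |error| ≤ (b-a)/2^n
|error| ≤ (2 - 0)/2^21 = 2/2^21
|error| ≤ 0.0000009537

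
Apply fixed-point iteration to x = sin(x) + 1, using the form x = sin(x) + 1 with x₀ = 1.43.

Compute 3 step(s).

Equation: x = sin(x) + 1
Fixed-point form: x = sin(x) + 1
x₀ = 1.43

x_1 = g(1.430000) = 1.990105
x_2 = g(1.990105) = 1.913371
x_3 = g(1.913371) = 1.941893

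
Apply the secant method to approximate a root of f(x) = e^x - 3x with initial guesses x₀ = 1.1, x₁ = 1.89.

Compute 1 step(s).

f(x) = e^x - 3x
x₀ = 1.1, x₁ = 1.89

Secant formula: x_{n+1} = x_n - f(x_n)(x_n - x_{n-1})/(f(x_n) - f(x_{n-1}))

Iteration 1:
  f(1.100000) = -0.295834
  f(1.890000) = 0.949369
  x_2 = 1.890000 - 0.949369×(1.890000 - 1.100000)/(0.949369 - (-0.295834))
       = 1.287687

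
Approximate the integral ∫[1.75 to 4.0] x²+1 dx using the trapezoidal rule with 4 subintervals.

f(x) = x²+1
a = 1.75, b = 4.0, n = 4
h = (b - a)/n = 0.562500

Trapezoidal rule: (h/2)[f(x₀) + 2f(x₁) + 2f(x₂) + ... + f(xₙ)]

x_0 = 1.7500, f(x_0) = 4.062500, coefficient = 1
x_1 = 2.3125, f(x_1) = 6.347656, coefficient = 2
x_2 = 2.8750, f(x_2) = 9.265625, coefficient = 2
x_3 = 3.4375, f(x_3) = 12.816406, coefficient = 2
x_4 = 4.0000, f(x_4) = 17.000000, coefficient = 1

I ≈ (0.562500/2) × 77.921875 = 21.915527
Exact value: 21.796875
Error: 0.118652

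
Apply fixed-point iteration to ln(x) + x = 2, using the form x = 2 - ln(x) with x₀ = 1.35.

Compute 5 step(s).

Equation: ln(x) + x = 2
Fixed-point form: x = 2 - ln(x)
x₀ = 1.35

x_1 = g(1.350000) = 1.699895
x_2 = g(1.699895) = 1.469433
x_3 = g(1.469433) = 1.615123
x_4 = g(1.615123) = 1.520589
x_5 = g(1.520589) = 1.580902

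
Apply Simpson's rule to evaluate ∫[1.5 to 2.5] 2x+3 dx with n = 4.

f(x) = 2x+3
a = 1.5, b = 2.5, n = 4
h = (b - a)/n = 0.250000

Simpson's rule: (h/3)[f(x₀) + 4f(x₁) + 2f(x₂) + ... + f(xₙ)]

x_0 = 1.5000, f(x_0) = 6.000000, coefficient = 1
x_1 = 1.7500, f(x_1) = 6.500000, coefficient = 4
x_2 = 2.0000, f(x_2) = 7.000000, coefficient = 2
x_3 = 2.2500, f(x_3) = 7.500000, coefficient = 4
x_4 = 2.5000, f(x_4) = 8.000000, coefficient = 1

I ≈ (0.250000/3) × 84.000000 = 7.000000
Exact value: 7.000000
Error: 0.000000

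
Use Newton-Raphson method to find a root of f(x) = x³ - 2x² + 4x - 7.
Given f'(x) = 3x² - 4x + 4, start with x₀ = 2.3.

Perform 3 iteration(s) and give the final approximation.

f(x) = x³ - 2x² + 4x - 7
f'(x) = 3x² - 4x + 4
x₀ = 2.3

Newton-Raphson formula: x_{n+1} = x_n - f(x_n)/f'(x_n)

Iteration 1:
  f(2.300000) = 3.787000
  f'(2.300000) = 10.670000
  x_1 = 2.300000 - 3.787000/10.670000 = 1.945080
Iteration 2:
  f(1.945080) = 0.572537
  f'(1.945080) = 7.569686
  x_2 = 1.945080 - 0.572537/7.569686 = 1.869444
Iteration 3:
  f(1.869444) = 0.021508
  f'(1.869444) = 7.006688
  x_3 = 1.869444 - 0.021508/7.006688 = 1.866375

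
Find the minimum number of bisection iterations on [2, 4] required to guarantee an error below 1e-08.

We need (b-a)/2^n ≤ 1e-08
(4 - 2)/2^n ≤ 1e-08
2/2^n ≤ 1e-08
2^n ≥ 200000000
n ≥ log₂(200000000) = 27.58
n ≥ 28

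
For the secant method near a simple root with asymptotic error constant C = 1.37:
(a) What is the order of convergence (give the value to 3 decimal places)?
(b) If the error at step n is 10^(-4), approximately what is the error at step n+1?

(a) Secant method has superlinear convergence with order φ = (1+√5)/2 ≈ 1.618.
    This means |e_{n+1}| ≈ C|e_n|^1.618.

(b) With |e_n| = 10^(-4) and C = 1.37:
    |e_{n+1}| ≈ 1.37 × (10^(-4))^1.618 = 1.37 × 10^(-6.47)

(a) ≈ 1.618 (golden ratio); (b) |e_{n+1}| ≈ 4.619e-07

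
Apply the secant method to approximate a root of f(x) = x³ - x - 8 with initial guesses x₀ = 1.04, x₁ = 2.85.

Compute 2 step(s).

f(x) = x³ - x - 8
x₀ = 1.04, x₁ = 2.85

Secant formula: x_{n+1} = x_n - f(x_n)(x_n - x_{n-1})/(f(x_n) - f(x_{n-1}))

Iteration 1:
  f(1.040000) = -7.915136
  f(2.850000) = 12.299125
  x_2 = 2.850000 - 12.299125×(2.850000 - 1.040000)/(12.299125 - (-7.915136))
       = 1.748727
Iteration 2:
  f(2.850000) = 12.299125
  f(1.748727) = -4.401038
  x_3 = 1.748727 - (-4.401038)×(1.748727 - 2.850000)/(-4.401038 - 12.299125)
       = 2.038948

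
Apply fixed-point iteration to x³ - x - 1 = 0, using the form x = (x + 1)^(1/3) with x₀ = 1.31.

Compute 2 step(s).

Equation: x³ - x - 1 = 0
Fixed-point form: x = (x + 1)^(1/3)
x₀ = 1.31

x_1 = g(1.310000) = 1.321916
x_2 = g(1.321916) = 1.324186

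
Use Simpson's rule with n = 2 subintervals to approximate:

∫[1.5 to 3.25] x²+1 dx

f(x) = x²+1
a = 1.5, b = 3.25, n = 2
h = (b - a)/n = 0.875000

Simpson's rule: (h/3)[f(x₀) + 4f(x₁) + 2f(x₂) + ... + f(xₙ)]

x_0 = 1.5000, f(x_0) = 3.250000, coefficient = 1
x_1 = 2.3750, f(x_1) = 6.640625, coefficient = 4
x_2 = 3.2500, f(x_2) = 11.562500, coefficient = 1

I ≈ (0.875000/3) × 41.375000 = 12.067708
Exact value: 12.067708
Error: 0.000000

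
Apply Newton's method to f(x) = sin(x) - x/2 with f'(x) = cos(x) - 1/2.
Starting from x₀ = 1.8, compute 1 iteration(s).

f(x) = sin(x) - x/2
f'(x) = cos(x) - 1/2
x₀ = 1.8

Newton-Raphson formula: x_{n+1} = x_n - f(x_n)/f'(x_n)

Iteration 1:
  f(1.800000) = 0.073848
  f'(1.800000) = -0.727202
  x_1 = 1.800000 - 0.073848/(-0.727202) = 1.901550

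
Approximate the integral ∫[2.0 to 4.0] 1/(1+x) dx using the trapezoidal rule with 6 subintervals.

f(x) = 1/(1+x)
a = 2.0, b = 4.0, n = 6
h = (b - a)/n = 0.333333

Trapezoidal rule: (h/2)[f(x₀) + 2f(x₁) + 2f(x₂) + ... + f(xₙ)]

x_0 = 2.0000, f(x_0) = 0.333333, coefficient = 1
x_1 = 2.3333, f(x_1) = 0.300000, coefficient = 2
x_2 = 2.6667, f(x_2) = 0.272727, coefficient = 2
x_3 = 3.0000, f(x_3) = 0.250000, coefficient = 2
x_4 = 3.3333, f(x_4) = 0.230769, coefficient = 2
x_5 = 3.6667, f(x_5) = 0.214286, coefficient = 2
x_6 = 4.0000, f(x_6) = 0.200000, coefficient = 1

I ≈ (0.333333/2) × 3.068898 = 0.511483
Exact value: 0.510826
Error: 0.000657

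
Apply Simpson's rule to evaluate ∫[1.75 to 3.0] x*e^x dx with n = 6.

f(x) = x*e^x
a = 1.75, b = 3.0, n = 6
h = (b - a)/n = 0.208333

Simpson's rule: (h/3)[f(x₀) + 4f(x₁) + 2f(x₂) + ... + f(xₙ)]

x_0 = 1.7500, f(x_0) = 10.070555, coefficient = 1
x_1 = 1.9583, f(x_1) = 13.879697, coefficient = 4
x_2 = 2.1667, f(x_2) = 18.913133, coefficient = 2
x_3 = 2.3750, f(x_3) = 25.533656, coefficient = 4
x_4 = 2.5833, f(x_4) = 34.206439, coefficient = 2
x_5 = 2.7917, f(x_5) = 45.526995, coefficient = 4
x_6 = 3.0000, f(x_6) = 60.256611, coefficient = 1

I ≈ (0.208333/3) × 516.327703 = 35.856090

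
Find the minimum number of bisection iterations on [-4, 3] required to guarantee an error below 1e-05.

We need (b-a)/2^n ≤ 1e-05
(3 - (-4))/2^n ≤ 1e-05
7/2^n ≤ 1e-05
2^n ≥ 700000
n ≥ log₂(700000) = 19.42
n ≥ 20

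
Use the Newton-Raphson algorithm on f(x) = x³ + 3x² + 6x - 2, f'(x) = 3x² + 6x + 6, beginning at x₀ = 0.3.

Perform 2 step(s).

f(x) = x³ + 3x² + 6x - 2
f'(x) = 3x² + 6x + 6
x₀ = 0.3

Newton-Raphson formula: x_{n+1} = x_n - f(x_n)/f'(x_n)

Iteration 1:
  f(0.300000) = 0.097000
  f'(0.300000) = 8.070000
  x_1 = 0.300000 - 0.097000/8.070000 = 0.287980
Iteration 2:
  f(0.287980) = 0.000562
  f'(0.287980) = 7.976679
  x_2 = 0.287980 - 0.000562/7.976679 = 0.287910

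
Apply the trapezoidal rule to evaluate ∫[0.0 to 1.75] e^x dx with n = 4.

f(x) = e^x
a = 0.0, b = 1.75, n = 4
h = (b - a)/n = 0.437500

Trapezoidal rule: (h/2)[f(x₀) + 2f(x₁) + 2f(x₂) + ... + f(xₙ)]

x_0 = 0.0000, f(x_0) = 1.000000, coefficient = 1
x_1 = 0.4375, f(x_1) = 1.548830, coefficient = 2
x_2 = 0.8750, f(x_2) = 2.398875, coefficient = 2
x_3 = 1.3125, f(x_3) = 3.715451, coefficient = 2
x_4 = 1.7500, f(x_4) = 5.754603, coefficient = 1

I ≈ (0.437500/2) × 22.080915 = 4.830200
Exact value: 4.754603
Error: 0.075598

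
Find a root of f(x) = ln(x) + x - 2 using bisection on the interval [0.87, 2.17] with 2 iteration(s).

f(x) = ln(x) + x - 2
Initial interval: [0.87, 2.17]

Iteration 1:
  c_1 = (0.870000 + 2.170000)/2 = 1.520000
  f(c_1) = f(1.520000) = -0.061290
  f(a) × f(c) ≥ 0, new interval: [1.520000, 2.170000]
Iteration 2:
  c_2 = (1.520000 + 2.170000)/2 = 1.845000
  f(c_2) = f(1.845000) = 0.457479
  f(a) × f(c) < 0, new interval: [1.520000, 1.845000]

After 2 iteration(s), the approximation is c_2 = 1.845000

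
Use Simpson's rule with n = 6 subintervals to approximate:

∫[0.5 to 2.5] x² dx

f(x) = x²
a = 0.5, b = 2.5, n = 6
h = (b - a)/n = 0.333333

Simpson's rule: (h/3)[f(x₀) + 4f(x₁) + 2f(x₂) + ... + f(xₙ)]

x_0 = 0.5000, f(x_0) = 0.250000, coefficient = 1
x_1 = 0.8333, f(x_1) = 0.694444, coefficient = 4
x_2 = 1.1667, f(x_2) = 1.361111, coefficient = 2
x_3 = 1.5000, f(x_3) = 2.250000, coefficient = 4
x_4 = 1.8333, f(x_4) = 3.361111, coefficient = 2
x_5 = 2.1667, f(x_5) = 4.694444, coefficient = 4
x_6 = 2.5000, f(x_6) = 6.250000, coefficient = 1

I ≈ (0.333333/3) × 46.500000 = 5.166667
Exact value: 5.166667
Error: 0.000000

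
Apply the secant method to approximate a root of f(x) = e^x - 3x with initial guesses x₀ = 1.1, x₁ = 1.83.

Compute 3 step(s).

f(x) = e^x - 3x
x₀ = 1.1, x₁ = 1.83

Secant formula: x_{n+1} = x_n - f(x_n)(x_n - x_{n-1})/(f(x_n) - f(x_{n-1}))

Iteration 1:
  f(1.100000) = -0.295834
  f(1.830000) = 0.743887
  x_2 = 1.830000 - 0.743887×(1.830000 - 1.100000)/(0.743887 - (-0.295834))
       = 1.307708
Iteration 2:
  f(1.830000) = 0.743887
  f(1.307708) = -0.225435
  x_3 = 1.307708 - (-0.225435)×(1.307708 - 1.830000)/(-0.225435 - 0.743887)
       = 1.429178
Iteration 3:
  f(1.307708) = -0.225435
  f(1.429178) = -0.112269
  x_4 = 1.429178 - (-0.112269)×(1.429178 - 1.307708)/(-0.112269 - (-0.225435))
       = 1.549684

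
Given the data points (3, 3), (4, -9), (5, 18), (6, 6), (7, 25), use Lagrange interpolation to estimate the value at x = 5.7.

Lagrange interpolation formula:
P(x) = Σ yᵢ × Lᵢ(x)
where Lᵢ(x) = Π_{j≠i} (x - xⱼ)/(xᵢ - xⱼ)

L_0(5.7) = (5.7 - 4)/(3 - 4) × (5.7 - 5)/(3 - 5) × (5.7 - 6)/(3 - 6) × (5.7 - 7)/(3 - 7) = 0.019337
L_1(5.7) = (5.7 - 3)/(4 - 3) × (5.7 - 5)/(4 - 5) × (5.7 - 6)/(4 - 6) × (5.7 - 7)/(4 - 7) = -0.122850
L_2(5.7) = (5.7 - 3)/(5 - 3) × (5.7 - 4)/(5 - 4) × (5.7 - 6)/(5 - 6) × (5.7 - 7)/(5 - 7) = 0.447525
L_3(5.7) = (5.7 - 3)/(6 - 3) × (5.7 - 4)/(6 - 4) × (5.7 - 5)/(6 - 5) × (5.7 - 7)/(6 - 7) = 0.696150
L_4(5.7) = (5.7 - 3)/(7 - 3) × (5.7 - 4)/(7 - 4) × (5.7 - 5)/(7 - 5) × (5.7 - 6)/(7 - 6) = -0.040162

P(5.7) = 3×L_0(5.7) + (-9)×L_1(5.7) + 18×L_2(5.7) + 6×L_3(5.7) + 25×L_4(5.7)
P(5.7) = 12.391950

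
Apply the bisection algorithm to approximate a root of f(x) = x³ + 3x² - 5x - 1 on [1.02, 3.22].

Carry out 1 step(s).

f(x) = x³ + 3x² - 5x - 1
Initial interval: [1.02, 3.22]

Iteration 1:
  c_1 = (1.020000 + 3.220000)/2 = 2.120000
  f(c_1) = f(2.120000) = 11.411328
  f(a) × f(c) < 0, new interval: [1.020000, 2.120000]

After 1 iteration(s), the approximation is c_1 = 2.120000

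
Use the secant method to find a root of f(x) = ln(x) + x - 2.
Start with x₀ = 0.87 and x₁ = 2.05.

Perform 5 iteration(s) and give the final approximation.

f(x) = ln(x) + x - 2
x₀ = 0.87, x₁ = 2.05

Secant formula: x_{n+1} = x_n - f(x_n)(x_n - x_{n-1})/(f(x_n) - f(x_{n-1}))

Iteration 1:
  f(0.870000) = -1.269262
  f(2.050000) = 0.767840
  x_2 = 2.050000 - 0.767840×(2.050000 - 0.870000)/(0.767840 - (-1.269262))
       = 1.605226
Iteration 2:
  f(2.050000) = 0.767840
  f(1.605226) = 0.078490
  x_3 = 1.605226 - 0.078490×(1.605226 - 2.050000)/(0.078490 - 0.767840)
       = 1.554583
Iteration 3:
  f(1.605226) = 0.078490
  f(1.554583) = -0.004209
  x_4 = 1.554583 - (-0.004209)×(1.554583 - 1.605226)/(-0.004209 - 0.078490)
       = 1.557161
Iteration 4:
  f(1.554583) = -0.004209
  f(1.557161) = 0.000025
  x_5 = 1.557161 - 0.000025×(1.557161 - 1.554583)/(0.000025 - (-0.004209))
       = 1.557146
Iteration 5:
  f(1.557161) = 0.000025
  f(1.557146) = 0.000000
  x_6 = 1.557146 - 0.000000×(1.557146 - 1.557161)/(0.000000 - 0.000025)
       = 1.557146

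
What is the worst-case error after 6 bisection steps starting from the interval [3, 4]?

Bisection error bound: |error| ≤ (b-a)/2^n
|error| ≤ (4 - 3)/2^6 = 1/2^6
|error| ≤ 0.0156250000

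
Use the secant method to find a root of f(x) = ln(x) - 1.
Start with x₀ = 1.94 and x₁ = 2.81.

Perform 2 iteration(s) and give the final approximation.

f(x) = ln(x) - 1
x₀ = 1.94, x₁ = 2.81

Secant formula: x_{n+1} = x_n - f(x_n)(x_n - x_{n-1})/(f(x_n) - f(x_{n-1}))

Iteration 1:
  f(1.940000) = -0.337312
  f(2.810000) = 0.033184
  x_2 = 2.810000 - 0.033184×(2.810000 - 1.940000)/(0.033184 - (-0.337312))
       = 2.732076
Iteration 2:
  f(2.810000) = 0.033184
  f(2.732076) = 0.005062
  x_3 = 2.732076 - 0.005062×(2.732076 - 2.810000)/(0.005062 - 0.033184)
       = 2.718051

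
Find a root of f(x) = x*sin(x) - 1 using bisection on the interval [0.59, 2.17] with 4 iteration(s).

f(x) = x*sin(x) - 1
Initial interval: [0.59, 2.17]

Iteration 1:
  c_1 = (0.590000 + 2.170000)/2 = 1.380000
  f(c_1) = f(1.380000) = 0.354958
  f(a) × f(c) < 0, new interval: [0.590000, 1.380000]
Iteration 2:
  c_2 = (0.590000 + 1.380000)/2 = 0.985000
  f(c_2) = f(0.985000) = -0.179227
  f(a) × f(c) ≥ 0, new interval: [0.985000, 1.380000]
Iteration 3:
  c_3 = (0.985000 + 1.380000)/2 = 1.182500
  f(c_3) = f(1.182500) = 0.094469
  f(a) × f(c) < 0, new interval: [0.985000, 1.182500]
Iteration 4:
  c_4 = (0.985000 + 1.182500)/2 = 1.083750
  f(c_4) = f(1.083750) = -0.042269
  f(a) × f(c) ≥ 0, new interval: [1.083750, 1.182500]

After 4 iteration(s), the approximation is c_4 = 1.083750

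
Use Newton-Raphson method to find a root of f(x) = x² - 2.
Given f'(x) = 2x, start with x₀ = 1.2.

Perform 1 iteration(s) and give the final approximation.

f(x) = x² - 2
f'(x) = 2x
x₀ = 1.2

Newton-Raphson formula: x_{n+1} = x_n - f(x_n)/f'(x_n)

Iteration 1:
  f(1.200000) = -0.560000
  f'(1.200000) = 2.400000
  x_1 = 1.200000 - (-0.560000)/2.400000 = 1.433333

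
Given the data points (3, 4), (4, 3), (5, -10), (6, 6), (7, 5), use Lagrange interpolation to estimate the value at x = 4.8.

Lagrange interpolation formula:
P(x) = Σ yᵢ × Lᵢ(x)
where Lᵢ(x) = Π_{j≠i} (x - xⱼ)/(xᵢ - xⱼ)

L_0(4.8) = (4.8 - 4)/(3 - 4) × (4.8 - 5)/(3 - 5) × (4.8 - 6)/(3 - 6) × (4.8 - 7)/(3 - 7) = -0.017600
L_1(4.8) = (4.8 - 3)/(4 - 3) × (4.8 - 5)/(4 - 5) × (4.8 - 6)/(4 - 6) × (4.8 - 7)/(4 - 7) = 0.158400
L_2(4.8) = (4.8 - 3)/(5 - 3) × (4.8 - 4)/(5 - 4) × (4.8 - 6)/(5 - 6) × (4.8 - 7)/(5 - 7) = 0.950400
L_3(4.8) = (4.8 - 3)/(6 - 3) × (4.8 - 4)/(6 - 4) × (4.8 - 5)/(6 - 5) × (4.8 - 7)/(6 - 7) = -0.105600
L_4(4.8) = (4.8 - 3)/(7 - 3) × (4.8 - 4)/(7 - 4) × (4.8 - 5)/(7 - 5) × (4.8 - 6)/(7 - 6) = 0.014400

P(4.8) = 4×L_0(4.8) + 3×L_1(4.8) + (-10)×L_2(4.8) + 6×L_3(4.8) + 5×L_4(4.8)
P(4.8) = -9.660800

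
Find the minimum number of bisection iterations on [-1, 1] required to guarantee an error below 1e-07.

We need (b-a)/2^n ≤ 1e-07
(1 - (-1))/2^n ≤ 1e-07
2/2^n ≤ 1e-07
2^n ≥ 20000000
n ≥ log₂(20000000) = 24.25
n ≥ 25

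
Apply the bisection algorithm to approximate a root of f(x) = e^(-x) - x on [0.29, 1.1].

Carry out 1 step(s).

f(x) = e^(-x) - x
Initial interval: [0.29, 1.1]

Iteration 1:
  c_1 = (0.290000 + 1.100000)/2 = 0.695000
  f(c_1) = f(0.695000) = -0.195926
  f(a) × f(c) < 0, new interval: [0.290000, 0.695000]

After 1 iteration(s), the approximation is c_1 = 0.695000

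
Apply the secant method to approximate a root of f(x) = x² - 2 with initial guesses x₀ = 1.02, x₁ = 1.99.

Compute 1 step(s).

f(x) = x² - 2
x₀ = 1.02, x₁ = 1.99

Secant formula: x_{n+1} = x_n - f(x_n)(x_n - x_{n-1})/(f(x_n) - f(x_{n-1}))

Iteration 1:
  f(1.020000) = -0.959600
  f(1.990000) = 1.960100
  x_2 = 1.990000 - 1.960100×(1.990000 - 1.020000)/(1.960100 - (-0.959600))
       = 1.338804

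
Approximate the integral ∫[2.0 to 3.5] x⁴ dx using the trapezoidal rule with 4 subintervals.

f(x) = x⁴
a = 2.0, b = 3.5, n = 4
h = (b - a)/n = 0.375000

Trapezoidal rule: (h/2)[f(x₀) + 2f(x₁) + 2f(x₂) + ... + f(xₙ)]

x_0 = 2.0000, f(x_0) = 16.000000, coefficient = 1
x_1 = 2.3750, f(x_1) = 31.816650, coefficient = 2
x_2 = 2.7500, f(x_2) = 57.191406, coefficient = 2
x_3 = 3.1250, f(x_3) = 95.367432, coefficient = 2
x_4 = 3.5000, f(x_4) = 150.062500, coefficient = 1

I ≈ (0.375000/2) × 534.813477 = 100.277527
Exact value: 98.643750
Error: 1.633777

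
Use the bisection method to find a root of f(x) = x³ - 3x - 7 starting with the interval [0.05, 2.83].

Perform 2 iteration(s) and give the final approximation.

f(x) = x³ - 3x - 7
Initial interval: [0.05, 2.83]

Iteration 1:
  c_1 = (0.050000 + 2.830000)/2 = 1.440000
  f(c_1) = f(1.440000) = -8.334016
  f(a) × f(c) ≥ 0, new interval: [1.440000, 2.830000]
Iteration 2:
  c_2 = (1.440000 + 2.830000)/2 = 2.135000
  f(c_2) = f(2.135000) = -3.673190
  f(a) × f(c) ≥ 0, new interval: [2.135000, 2.830000]

After 2 iteration(s), the approximation is c_2 = 2.135000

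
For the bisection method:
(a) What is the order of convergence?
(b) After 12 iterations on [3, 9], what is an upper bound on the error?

(a) Bisection has linear (order 1) convergence; the error is halved each step.

(b) Error bound = (b-a)/2^n = (9 - 3)/2^{12}
    = 6/2^{12}

(a) 1 (linear); (b) error ≤ 1.46e-03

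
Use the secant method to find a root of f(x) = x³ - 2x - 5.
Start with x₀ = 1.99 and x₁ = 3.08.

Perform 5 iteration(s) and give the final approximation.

f(x) = x³ - 2x - 5
x₀ = 1.99, x₁ = 3.08

Secant formula: x_{n+1} = x_n - f(x_n)(x_n - x_{n-1})/(f(x_n) - f(x_{n-1}))

Iteration 1:
  f(1.990000) = -1.099401
  f(3.080000) = 18.058112
  x_2 = 3.080000 - 18.058112×(3.080000 - 1.990000)/(18.058112 - (-1.099401))
       = 2.052552
Iteration 2:
  f(3.080000) = 18.058112
  f(2.052552) = -0.457761
  x_3 = 2.052552 - (-0.457761)×(2.052552 - 3.080000)/(-0.457761 - 18.058112)
       = 2.077954
Iteration 3:
  f(2.052552) = -0.457761
  f(2.077954) = -0.183530
  x_4 = 2.077954 - (-0.183530)×(2.077954 - 2.052552)/(-0.183530 - (-0.457761))
       = 2.094953
Iteration 4:
  f(2.077954) = -0.183530
  f(2.094953) = 0.004487
  x_5 = 2.094953 - 0.004487×(2.094953 - 2.077954)/(0.004487 - (-0.183530))
       = 2.094548
Iteration 5:
  f(2.094953) = 0.004487
  f(2.094548) = -0.000042
  x_6 = 2.094548 - (-0.000042)×(2.094548 - 2.094953)/(-0.000042 - 0.004487)
       = 2.094551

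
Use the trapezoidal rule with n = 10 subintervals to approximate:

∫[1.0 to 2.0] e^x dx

f(x) = e^x
a = 1.0, b = 2.0, n = 10
h = (b - a)/n = 0.100000

Trapezoidal rule: (h/2)[f(x₀) + 2f(x₁) + 2f(x₂) + ... + f(xₙ)]

x_0 = 1.0000, f(x_0) = 2.718282, coefficient = 1
x_1 = 1.1000, f(x_1) = 3.004166, coefficient = 2
x_2 = 1.2000, f(x_2) = 3.320117, coefficient = 2
x_3 = 1.3000, f(x_3) = 3.669297, coefficient = 2
x_4 = 1.4000, f(x_4) = 4.055200, coefficient = 2
x_5 = 1.5000, f(x_5) = 4.481689, coefficient = 2
x_6 = 1.6000, f(x_6) = 4.953032, coefficient = 2
x_7 = 1.7000, f(x_7) = 5.473947, coefficient = 2
x_8 = 1.8000, f(x_8) = 6.049647, coefficient = 2
x_9 = 1.9000, f(x_9) = 6.685894, coefficient = 2
x_10 = 2.0000, f(x_10) = 7.389056, coefficient = 1

I ≈ (0.100000/2) × 93.493319 = 4.674666
Exact value: 4.670774
Error: 0.003892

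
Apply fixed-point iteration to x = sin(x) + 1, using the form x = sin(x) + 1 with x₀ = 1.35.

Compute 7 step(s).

Equation: x = sin(x) + 1
Fixed-point form: x = sin(x) + 1
x₀ = 1.35

x_1 = g(1.350000) = 1.975723
x_2 = g(1.975723) = 1.919131
x_3 = g(1.919131) = 1.939942
x_4 = g(1.939942) = 1.932636
x_5 = g(1.932636) = 1.935247
x_6 = g(1.935247) = 1.934320
x_7 = g(1.934320) = 1.934650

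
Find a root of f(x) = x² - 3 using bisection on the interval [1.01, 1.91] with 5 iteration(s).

f(x) = x² - 3
Initial interval: [1.01, 1.91]

Iteration 1:
  c_1 = (1.010000 + 1.910000)/2 = 1.460000
  f(c_1) = f(1.460000) = -0.868400
  f(a) × f(c) ≥ 0, new interval: [1.460000, 1.910000]
Iteration 2:
  c_2 = (1.460000 + 1.910000)/2 = 1.685000
  f(c_2) = f(1.685000) = -0.160775
  f(a) × f(c) ≥ 0, new interval: [1.685000, 1.910000]
Iteration 3:
  c_3 = (1.685000 + 1.910000)/2 = 1.797500
  f(c_3) = f(1.797500) = 0.231006
  f(a) × f(c) < 0, new interval: [1.685000, 1.797500]
Iteration 4:
  c_4 = (1.685000 + 1.797500)/2 = 1.741250
  f(c_4) = f(1.741250) = 0.031952
  f(a) × f(c) < 0, new interval: [1.685000, 1.741250]
Iteration 5:
  c_5 = (1.685000 + 1.741250)/2 = 1.713125
  f(c_5) = f(1.713125) = -0.065203
  f(a) × f(c) ≥ 0, new interval: [1.713125, 1.741250]

After 5 iteration(s), the approximation is c_5 = 1.713125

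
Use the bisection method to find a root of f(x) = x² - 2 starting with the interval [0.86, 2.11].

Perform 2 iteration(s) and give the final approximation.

f(x) = x² - 2
Initial interval: [0.86, 2.11]

Iteration 1:
  c_1 = (0.860000 + 2.110000)/2 = 1.485000
  f(c_1) = f(1.485000) = 0.205225
  f(a) × f(c) < 0, new interval: [0.860000, 1.485000]
Iteration 2:
  c_2 = (0.860000 + 1.485000)/2 = 1.172500
  f(c_2) = f(1.172500) = -0.625244
  f(a) × f(c) ≥ 0, new interval: [1.172500, 1.485000]

After 2 iteration(s), the approximation is c_2 = 1.172500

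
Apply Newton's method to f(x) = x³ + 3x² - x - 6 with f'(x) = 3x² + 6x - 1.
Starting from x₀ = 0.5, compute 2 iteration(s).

f(x) = x³ + 3x² - x - 6
f'(x) = 3x² + 6x - 1
x₀ = 0.5

Newton-Raphson formula: x_{n+1} = x_n - f(x_n)/f'(x_n)

Iteration 1:
  f(0.500000) = -5.625000
  f'(0.500000) = 2.750000
  x_1 = 0.500000 - (-5.625000)/2.750000 = 2.545455
Iteration 2:
  f(2.545455) = 27.385424
  f'(2.545455) = 33.710744
  x_2 = 2.545455 - 27.385424/33.710744 = 1.733090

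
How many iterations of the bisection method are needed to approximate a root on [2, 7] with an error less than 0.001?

We need (b-a)/2^n ≤ 0.001
(7 - 2)/2^n ≤ 0.001
5/2^n ≤ 0.001
2^n ≥ 5000
n ≥ log₂(5000) = 12.29
n ≥ 13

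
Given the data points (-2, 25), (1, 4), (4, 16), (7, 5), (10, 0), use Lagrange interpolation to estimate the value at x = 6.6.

Lagrange interpolation formula:
P(x) = Σ yᵢ × Lᵢ(x)
where Lᵢ(x) = Π_{j≠i} (x - xⱼ)/(xᵢ - xⱼ)

L_0(6.6) = (6.6 - 1)/(-2 - 1) × (6.6 - 4)/(-2 - 4) × (6.6 - 7)/(-2 - 7) × (6.6 - 10)/(-2 - 10) = 0.010186
L_1(6.6) = (6.6 - (-2))/(1 - (-2)) × (6.6 - 4)/(1 - 4) × (6.6 - 7)/(1 - 7) × (6.6 - 10)/(1 - 10) = -0.062571
L_2(6.6) = (6.6 - (-2))/(4 - (-2)) × (6.6 - 1)/(4 - 1) × (6.6 - 7)/(4 - 7) × (6.6 - 10)/(4 - 10) = 0.202153
L_3(6.6) = (6.6 - (-2))/(7 - (-2)) × (6.6 - 1)/(7 - 1) × (6.6 - 4)/(7 - 4) × (6.6 - 10)/(7 - 10) = 0.875997
L_4(6.6) = (6.6 - (-2))/(10 - (-2)) × (6.6 - 1)/(10 - 1) × (6.6 - 4)/(10 - 4) × (6.6 - 7)/(10 - 7) = -0.025765

P(6.6) = 25×L_0(6.6) + 4×L_1(6.6) + 16×L_2(6.6) + 5×L_3(6.6) + 0×L_4(6.6)
P(6.6) = 7.618798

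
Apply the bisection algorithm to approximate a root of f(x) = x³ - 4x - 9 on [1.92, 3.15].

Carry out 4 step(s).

f(x) = x³ - 4x - 9
Initial interval: [1.92, 3.15]

Iteration 1:
  c_1 = (1.920000 + 3.150000)/2 = 2.535000
  f(c_1) = f(2.535000) = -2.849520
  f(a) × f(c) ≥ 0, new interval: [2.535000, 3.150000]
Iteration 2:
  c_2 = (2.535000 + 3.150000)/2 = 2.842500
  f(c_2) = f(2.842500) = 2.596849
  f(a) × f(c) < 0, new interval: [2.535000, 2.842500]
Iteration 3:
  c_3 = (2.535000 + 2.842500)/2 = 2.688750
  f(c_3) = f(2.688750) = -0.317014
  f(a) × f(c) ≥ 0, new interval: [2.688750, 2.842500]
Iteration 4:
  c_4 = (2.688750 + 2.842500)/2 = 2.765625
  f(c_4) = f(2.765625) = 1.090885
  f(a) × f(c) < 0, new interval: [2.688750, 2.765625]

After 4 iteration(s), the approximation is c_4 = 2.765625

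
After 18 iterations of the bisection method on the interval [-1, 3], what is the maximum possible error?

Bisection error bound: |error| ≤ (b-a)/2^n
|error| ≤ (3 - (-1))/2^18 = 4/2^18
|error| ≤ 0.0000152588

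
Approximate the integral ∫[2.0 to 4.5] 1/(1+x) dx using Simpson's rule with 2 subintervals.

f(x) = 1/(1+x)
a = 2.0, b = 4.5, n = 2
h = (b - a)/n = 1.250000

Simpson's rule: (h/3)[f(x₀) + 4f(x₁) + 2f(x₂) + ... + f(xₙ)]

x_0 = 2.0000, f(x_0) = 0.333333, coefficient = 1
x_1 = 3.2500, f(x_1) = 0.235294, coefficient = 4
x_2 = 4.5000, f(x_2) = 0.181818, coefficient = 1

I ≈ (1.250000/3) × 1.456328 = 0.606803
Exact value: 0.606136
Error: 0.000668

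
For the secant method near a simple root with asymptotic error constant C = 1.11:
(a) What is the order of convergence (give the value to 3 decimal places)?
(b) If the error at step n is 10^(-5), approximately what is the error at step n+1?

(a) Secant method has superlinear convergence with order φ = (1+√5)/2 ≈ 1.618.
    This means |e_{n+1}| ≈ C|e_n|^1.618.

(b) With |e_n| = 10^(-5) and C = 1.11:
    |e_{n+1}| ≈ 1.11 × (10^(-5))^1.618 = 1.11 × 10^(-8.09)

(a) ≈ 1.618 (golden ratio); (b) |e_{n+1}| ≈ 9.019e-09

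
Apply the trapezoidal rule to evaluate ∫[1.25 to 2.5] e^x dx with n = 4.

f(x) = e^x
a = 1.25, b = 2.5, n = 4
h = (b - a)/n = 0.312500

Trapezoidal rule: (h/2)[f(x₀) + 2f(x₁) + 2f(x₂) + ... + f(xₙ)]

x_0 = 1.2500, f(x_0) = 3.490343, coefficient = 1
x_1 = 1.5625, f(x_1) = 4.770733, coefficient = 2
x_2 = 1.8750, f(x_2) = 6.520819, coefficient = 2
x_3 = 2.1875, f(x_3) = 8.912903, coefficient = 2
x_4 = 2.5000, f(x_4) = 12.182494, coefficient = 1

I ≈ (0.312500/2) × 56.081747 = 8.762773
Exact value: 8.692151
Error: 0.070622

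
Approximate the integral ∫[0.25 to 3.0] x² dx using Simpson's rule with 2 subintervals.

f(x) = x²
a = 0.25, b = 3.0, n = 2
h = (b - a)/n = 1.375000

Simpson's rule: (h/3)[f(x₀) + 4f(x₁) + 2f(x₂) + ... + f(xₙ)]

x_0 = 0.2500, f(x_0) = 0.062500, coefficient = 1
x_1 = 1.6250, f(x_1) = 2.640625, coefficient = 4
x_2 = 3.0000, f(x_2) = 9.000000, coefficient = 1

I ≈ (1.375000/3) × 19.625000 = 8.994792
Exact value: 8.994792
Error: 0.000000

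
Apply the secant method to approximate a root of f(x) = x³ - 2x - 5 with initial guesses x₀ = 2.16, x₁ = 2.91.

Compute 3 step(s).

f(x) = x³ - 2x - 5
x₀ = 2.16, x₁ = 2.91

Secant formula: x_{n+1} = x_n - f(x_n)(x_n - x_{n-1})/(f(x_n) - f(x_{n-1}))

Iteration 1:
  f(2.160000) = 0.757696
  f(2.910000) = 13.822171
  x_2 = 2.910000 - 13.822171×(2.910000 - 2.160000)/(13.822171 - 0.757696)
       = 2.116503
Iteration 2:
  f(2.910000) = 13.822171
  f(2.116503) = 0.248043
  x_3 = 2.116503 - 0.248043×(2.116503 - 2.910000)/(0.248043 - 13.822171)
       = 2.102003
Iteration 3:
  f(2.116503) = 0.248043
  f(2.102003) = 0.083516
  x_4 = 2.102003 - 0.083516×(2.102003 - 2.116503)/(0.083516 - 0.248043)
       = 2.094642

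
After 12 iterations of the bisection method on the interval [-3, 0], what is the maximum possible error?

Bisection error bound: |error| ≤ (b-a)/2^n
|error| ≤ (0 - (-3))/2^12 = 3/2^12
|error| ≤ 0.0007324219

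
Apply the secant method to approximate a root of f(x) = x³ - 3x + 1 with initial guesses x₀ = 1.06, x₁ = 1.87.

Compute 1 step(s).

f(x) = x³ - 3x + 1
x₀ = 1.06, x₁ = 1.87

Secant formula: x_{n+1} = x_n - f(x_n)(x_n - x_{n-1})/(f(x_n) - f(x_{n-1}))

Iteration 1:
  f(1.060000) = -0.988984
  f(1.870000) = 1.929203
  x_2 = 1.870000 - 1.929203×(1.870000 - 1.060000)/(1.929203 - (-0.988984))
       = 1.334512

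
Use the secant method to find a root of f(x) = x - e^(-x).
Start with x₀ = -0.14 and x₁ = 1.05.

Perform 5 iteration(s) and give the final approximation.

f(x) = x - e^(-x)
x₀ = -0.14, x₁ = 1.05

Secant formula: x_{n+1} = x_n - f(x_n)(x_n - x_{n-1})/(f(x_n) - f(x_{n-1}))

Iteration 1:
  f(-0.140000) = -1.290274
  f(1.050000) = 0.700062
  x_2 = 1.050000 - 0.700062×(1.050000 - (-0.140000))/(0.700062 - (-1.290274))
       = 0.631440
Iteration 2:
  f(1.050000) = 0.700062
  f(0.631440) = 0.099615
  x_3 = 0.631440 - 0.099615×(0.631440 - 1.050000)/(0.099615 - 0.700062)
       = 0.562001
Iteration 3:
  f(0.631440) = 0.099615
  f(0.562001) = -0.008067
  x_4 = 0.562001 - (-0.008067)×(0.562001 - 0.631440)/(-0.008067 - 0.099615)
       = 0.567203
Iteration 4:
  f(0.562001) = -0.008067
  f(0.567203) = 0.000093
  x_5 = 0.567203 - 0.000093×(0.567203 - 0.562001)/(0.000093 - (-0.008067))
       = 0.567143
Iteration 5:
  f(0.567203) = 0.000093
  f(0.567143) = 0.000000
  x_6 = 0.567143 - 0.000000×(0.567143 - 0.567203)/(0.000000 - 0.000093)
       = 0.567143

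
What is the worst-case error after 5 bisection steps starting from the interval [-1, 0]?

Bisection error bound: |error| ≤ (b-a)/2^n
|error| ≤ (0 - (-1))/2^5 = 1/2^5
|error| ≤ 0.0312500000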